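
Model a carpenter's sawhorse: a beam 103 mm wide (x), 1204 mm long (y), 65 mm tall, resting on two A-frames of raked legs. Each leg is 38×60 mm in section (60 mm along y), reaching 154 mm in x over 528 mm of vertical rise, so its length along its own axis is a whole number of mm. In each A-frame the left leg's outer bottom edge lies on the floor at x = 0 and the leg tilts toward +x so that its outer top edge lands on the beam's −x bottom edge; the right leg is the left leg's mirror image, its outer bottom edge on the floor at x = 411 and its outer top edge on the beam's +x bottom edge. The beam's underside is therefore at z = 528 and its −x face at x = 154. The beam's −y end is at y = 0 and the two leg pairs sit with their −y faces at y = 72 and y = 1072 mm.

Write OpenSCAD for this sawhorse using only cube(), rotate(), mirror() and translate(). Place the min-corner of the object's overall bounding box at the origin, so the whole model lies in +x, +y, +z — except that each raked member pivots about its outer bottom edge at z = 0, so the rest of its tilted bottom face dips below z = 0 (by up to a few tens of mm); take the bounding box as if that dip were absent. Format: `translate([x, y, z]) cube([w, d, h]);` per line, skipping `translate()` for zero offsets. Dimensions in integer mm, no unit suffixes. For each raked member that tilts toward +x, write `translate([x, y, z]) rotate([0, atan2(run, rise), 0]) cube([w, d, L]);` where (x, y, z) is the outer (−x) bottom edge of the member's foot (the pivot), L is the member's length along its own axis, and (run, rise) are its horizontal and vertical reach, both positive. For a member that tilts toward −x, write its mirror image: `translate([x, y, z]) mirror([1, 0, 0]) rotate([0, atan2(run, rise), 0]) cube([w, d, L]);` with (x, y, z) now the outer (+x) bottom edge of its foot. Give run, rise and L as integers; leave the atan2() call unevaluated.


translate([154, 0, 528]) cube([103, 1204, 65]);
translate([0, 72, 0]) rotate([0, atan2(154, 528), 0]) cube([38, 60, 550]);
translate([411, 72, 0]) mirror([1, 0, 0]) rotate([0, atan2(154, 528), 0]) cube([38, 60, 550]);
translate([0, 1072, 0]) rotate([0, atan2(154, 528), 0]) cube([38, 60, 550]);
translate([411, 1072, 0]) mirror([1, 0, 0]) rotate([0, atan2(154, 528), 0]) cube([38, 60, 550]);


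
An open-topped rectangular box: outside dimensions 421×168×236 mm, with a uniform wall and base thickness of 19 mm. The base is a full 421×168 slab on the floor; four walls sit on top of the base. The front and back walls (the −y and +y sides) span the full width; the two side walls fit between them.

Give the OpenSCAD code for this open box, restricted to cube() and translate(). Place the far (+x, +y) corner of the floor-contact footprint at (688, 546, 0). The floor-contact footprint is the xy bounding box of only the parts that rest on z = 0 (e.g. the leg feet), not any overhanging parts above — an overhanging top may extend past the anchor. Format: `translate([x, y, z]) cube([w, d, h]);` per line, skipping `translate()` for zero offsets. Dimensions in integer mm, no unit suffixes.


translate([267, 378, 0]) cube([421, 168, 19]);
translate([267, 378, 19]) cube([421, 19, 217]);
translate([267, 527, 19]) cube([421, 19, 217]);
translate([267, 397, 19]) cube([19, 130, 217]);
translate([669, 397, 19]) cube([19, 130, 217]);


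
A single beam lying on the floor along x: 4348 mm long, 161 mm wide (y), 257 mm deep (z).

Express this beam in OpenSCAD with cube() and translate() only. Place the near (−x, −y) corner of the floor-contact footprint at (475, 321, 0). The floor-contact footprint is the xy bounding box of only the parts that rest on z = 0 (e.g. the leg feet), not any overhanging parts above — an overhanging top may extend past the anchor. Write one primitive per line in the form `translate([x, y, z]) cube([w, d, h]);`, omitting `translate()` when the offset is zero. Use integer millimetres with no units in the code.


translate([475, 321, 0]) cube([4348, 161, 257]);


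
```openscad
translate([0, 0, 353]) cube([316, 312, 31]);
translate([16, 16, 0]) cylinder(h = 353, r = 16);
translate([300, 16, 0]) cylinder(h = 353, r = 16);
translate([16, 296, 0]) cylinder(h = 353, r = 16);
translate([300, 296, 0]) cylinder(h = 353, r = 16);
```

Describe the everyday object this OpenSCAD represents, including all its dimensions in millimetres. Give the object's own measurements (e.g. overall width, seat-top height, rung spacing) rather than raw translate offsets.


A simple wooden stool: a rectangular seat 316 mm (x) by 312 mm (y), 31 mm thick, top face at z = 384 mm, on four round legs, each 32 mm in diameter. The legs rest on z = 0, each leg's axis is inset half a diameter from the nearest pair of seat edges (so the leg's bounding box is flush with the corner).


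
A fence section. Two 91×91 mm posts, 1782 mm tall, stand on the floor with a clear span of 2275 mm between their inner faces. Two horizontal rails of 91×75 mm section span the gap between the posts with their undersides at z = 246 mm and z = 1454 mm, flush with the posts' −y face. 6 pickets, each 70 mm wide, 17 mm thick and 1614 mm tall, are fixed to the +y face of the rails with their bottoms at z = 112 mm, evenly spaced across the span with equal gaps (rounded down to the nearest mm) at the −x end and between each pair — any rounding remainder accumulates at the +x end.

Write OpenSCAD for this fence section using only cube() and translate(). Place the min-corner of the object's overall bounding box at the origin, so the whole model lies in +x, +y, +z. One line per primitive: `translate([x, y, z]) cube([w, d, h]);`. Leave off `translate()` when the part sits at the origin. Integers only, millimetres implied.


cube([91, 91, 1782]);
translate([2366, 0, 0]) cube([91, 91, 1782]);
translate([91, 0, 246]) cube([2275, 91, 75]);
translate([91, 0, 1454]) cube([2275, 91, 75]);
translate([356, 91, 112]) cube([70, 17, 1614]);
translate([691, 91, 112]) cube([70, 17, 1614]);
translate([1026, 91, 112]) cube([70, 17, 1614]);
translate([1361, 91, 112]) cube([70, 17, 1614]);
translate([1696, 91, 112]) cube([70, 17, 1614]);
translate([2031, 91, 112]) cube([70, 17, 1614]);


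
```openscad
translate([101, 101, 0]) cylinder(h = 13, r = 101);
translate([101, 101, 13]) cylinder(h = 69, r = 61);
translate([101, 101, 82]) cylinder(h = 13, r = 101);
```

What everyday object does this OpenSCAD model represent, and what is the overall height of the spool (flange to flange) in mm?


A spool. The overall height is 95 mm.

Three coaxial cylinders, large–small–large — a spool. Two 13 mm flanges and a 69 mm core give 13 + 69 + 13 = 95 mm.


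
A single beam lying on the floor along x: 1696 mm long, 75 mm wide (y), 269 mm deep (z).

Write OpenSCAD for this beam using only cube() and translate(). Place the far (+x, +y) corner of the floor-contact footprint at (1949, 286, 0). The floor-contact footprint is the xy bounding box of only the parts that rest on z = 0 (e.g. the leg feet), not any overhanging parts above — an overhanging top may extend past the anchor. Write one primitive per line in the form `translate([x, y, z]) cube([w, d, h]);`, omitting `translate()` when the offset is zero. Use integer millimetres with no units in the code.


translate([253, 211, 0]) cube([1696, 75, 269]);


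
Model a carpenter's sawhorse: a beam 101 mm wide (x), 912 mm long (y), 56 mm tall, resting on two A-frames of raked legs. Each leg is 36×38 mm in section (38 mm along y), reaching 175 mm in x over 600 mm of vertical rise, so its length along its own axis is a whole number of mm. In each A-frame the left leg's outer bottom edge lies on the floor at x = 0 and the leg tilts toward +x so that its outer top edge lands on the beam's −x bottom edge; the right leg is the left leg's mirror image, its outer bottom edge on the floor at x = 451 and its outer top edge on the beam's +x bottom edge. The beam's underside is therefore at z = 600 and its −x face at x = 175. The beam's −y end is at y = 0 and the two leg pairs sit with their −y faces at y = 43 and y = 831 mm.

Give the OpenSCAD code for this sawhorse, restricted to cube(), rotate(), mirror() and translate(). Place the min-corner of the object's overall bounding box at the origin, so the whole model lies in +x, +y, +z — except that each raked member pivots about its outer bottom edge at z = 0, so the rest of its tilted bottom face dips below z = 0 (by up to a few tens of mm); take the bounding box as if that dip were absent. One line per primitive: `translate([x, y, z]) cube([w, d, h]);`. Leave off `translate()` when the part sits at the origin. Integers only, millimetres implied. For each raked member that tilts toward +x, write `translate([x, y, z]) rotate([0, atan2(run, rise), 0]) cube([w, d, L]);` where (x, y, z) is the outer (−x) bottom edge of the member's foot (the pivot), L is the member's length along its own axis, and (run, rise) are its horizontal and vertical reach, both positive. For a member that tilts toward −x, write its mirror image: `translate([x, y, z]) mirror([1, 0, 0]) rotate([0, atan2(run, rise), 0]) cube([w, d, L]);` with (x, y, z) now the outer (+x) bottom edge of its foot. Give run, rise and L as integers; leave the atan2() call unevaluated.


translate([175, 0, 600]) cube([101, 912, 56]);
translate([0, 43, 0]) rotate([0, atan2(175, 600), 0]) cube([36, 38, 625]);
translate([451, 43, 0]) mirror([1, 0, 0]) rotate([0, atan2(175, 600), 0]) cube([36, 38, 625]);
translate([0, 831, 0]) rotate([0, atan2(175, 600), 0]) cube([36, 38, 625]);
translate([451, 831, 0]) mirror([1, 0, 0]) rotate([0, atan2(175, 600), 0]) cube([36, 38, 625]);


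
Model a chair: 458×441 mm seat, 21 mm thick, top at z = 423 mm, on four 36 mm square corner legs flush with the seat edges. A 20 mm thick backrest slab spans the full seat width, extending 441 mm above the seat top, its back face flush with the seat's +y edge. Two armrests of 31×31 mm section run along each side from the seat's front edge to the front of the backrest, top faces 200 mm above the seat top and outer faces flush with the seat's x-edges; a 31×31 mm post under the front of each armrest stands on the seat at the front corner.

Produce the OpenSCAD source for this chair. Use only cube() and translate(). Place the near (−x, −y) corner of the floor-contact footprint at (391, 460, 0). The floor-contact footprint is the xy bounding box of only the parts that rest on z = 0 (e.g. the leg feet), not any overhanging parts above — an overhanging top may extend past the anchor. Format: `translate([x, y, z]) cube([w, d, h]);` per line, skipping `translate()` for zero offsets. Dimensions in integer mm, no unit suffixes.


translate([391, 460, 402]) cube([458, 441, 21]);
translate([391, 460, 0]) cube([36, 36, 402]);
translate([813, 460, 0]) cube([36, 36, 402]);
translate([391, 865, 0]) cube([36, 36, 402]);
translate([813, 865, 0]) cube([36, 36, 402]);
translate([391, 881, 423]) cube([458, 20, 441]);
translate([391, 460, 592]) cube([31, 421, 31]);
translate([818, 460, 592]) cube([31, 421, 31]);
translate([391, 460, 423]) cube([31, 31, 169]);
translate([818, 460, 423]) cube([31, 31, 169]);


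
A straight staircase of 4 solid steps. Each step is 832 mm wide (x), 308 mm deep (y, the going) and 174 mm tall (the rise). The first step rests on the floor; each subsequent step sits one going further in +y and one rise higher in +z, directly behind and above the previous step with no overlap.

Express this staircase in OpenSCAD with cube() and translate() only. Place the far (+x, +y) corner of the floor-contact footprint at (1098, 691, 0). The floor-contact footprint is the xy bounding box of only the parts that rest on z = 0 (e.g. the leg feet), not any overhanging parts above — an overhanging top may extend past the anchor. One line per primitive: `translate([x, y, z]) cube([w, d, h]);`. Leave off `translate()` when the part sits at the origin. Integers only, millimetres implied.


translate([266, 383, 0]) cube([832, 308, 174]);
translate([266, 691, 174]) cube([832, 308, 174]);
translate([266, 999, 348]) cube([832, 308, 174]);
translate([266, 1307, 522]) cube([832, 308, 174]);


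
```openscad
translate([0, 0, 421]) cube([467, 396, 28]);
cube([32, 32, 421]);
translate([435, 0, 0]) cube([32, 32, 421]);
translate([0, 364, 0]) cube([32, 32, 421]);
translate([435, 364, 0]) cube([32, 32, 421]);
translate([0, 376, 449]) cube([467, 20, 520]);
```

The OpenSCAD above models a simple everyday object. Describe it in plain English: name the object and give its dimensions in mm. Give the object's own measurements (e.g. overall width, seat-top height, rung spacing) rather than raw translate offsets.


A chair. The seat is a 467×396×28 mm slab with its top at z = 449 mm, on four 32×32 mm corner legs (flush with the seat edges, standing on z = 0). A flat backrest 20 mm thick, 520 mm tall, spans the full seat width and rises from the seat top along its +y edge, rear face flush with the rear of the seat.


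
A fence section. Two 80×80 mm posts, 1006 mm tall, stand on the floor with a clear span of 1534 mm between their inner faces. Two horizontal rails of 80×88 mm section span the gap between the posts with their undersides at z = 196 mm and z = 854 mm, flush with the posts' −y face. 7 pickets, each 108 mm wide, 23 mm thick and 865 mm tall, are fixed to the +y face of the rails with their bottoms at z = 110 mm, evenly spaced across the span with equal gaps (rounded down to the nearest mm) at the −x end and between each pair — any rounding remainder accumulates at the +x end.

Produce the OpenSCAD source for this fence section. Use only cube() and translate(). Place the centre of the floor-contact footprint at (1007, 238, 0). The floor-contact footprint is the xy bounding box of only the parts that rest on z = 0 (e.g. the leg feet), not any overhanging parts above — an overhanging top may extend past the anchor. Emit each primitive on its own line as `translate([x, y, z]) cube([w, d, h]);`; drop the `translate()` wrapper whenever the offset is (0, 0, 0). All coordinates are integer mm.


translate([160, 198, 0]) cube([80, 80, 1006]);
translate([1774, 198, 0]) cube([80, 80, 1006]);
translate([240, 198, 196]) cube([1534, 80, 88]);
translate([240, 198, 854]) cube([1534, 80, 88]);
translate([337, 278, 110]) cube([108, 23, 865]);
translate([542, 278, 110]) cube([108, 23, 865]);
translate([747, 278, 110]) cube([108, 23, 865]);
translate([952, 278, 110]) cube([108, 23, 865]);
translate([1157, 278, 110]) cube([108, 23, 865]);
translate([1362, 278, 110]) cube([108, 23, 865]);
translate([1567, 278, 110]) cube([108, 23, 865]);


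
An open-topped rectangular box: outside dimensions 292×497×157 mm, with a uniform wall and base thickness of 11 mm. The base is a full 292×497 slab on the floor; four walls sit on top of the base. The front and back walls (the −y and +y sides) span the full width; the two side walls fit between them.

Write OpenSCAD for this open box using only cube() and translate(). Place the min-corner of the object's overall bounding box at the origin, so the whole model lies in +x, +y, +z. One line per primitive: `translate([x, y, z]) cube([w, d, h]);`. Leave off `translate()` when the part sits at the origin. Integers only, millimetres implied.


cube([292, 497, 11]);
translate([0, 0, 11]) cube([292, 11, 146]);
translate([0, 486, 11]) cube([292, 11, 146]);
translate([0, 11, 11]) cube([11, 475, 146]);
translate([281, 11, 11]) cube([11, 475, 146]);


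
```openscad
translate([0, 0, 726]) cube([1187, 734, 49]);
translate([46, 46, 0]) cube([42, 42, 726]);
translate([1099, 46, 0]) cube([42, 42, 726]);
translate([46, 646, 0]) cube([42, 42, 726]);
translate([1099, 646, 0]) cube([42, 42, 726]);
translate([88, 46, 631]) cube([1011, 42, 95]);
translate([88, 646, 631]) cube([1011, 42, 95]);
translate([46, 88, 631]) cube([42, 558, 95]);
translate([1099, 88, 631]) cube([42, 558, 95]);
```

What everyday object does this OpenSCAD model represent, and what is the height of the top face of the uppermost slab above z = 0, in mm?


A table. The table height is 775 mm.

A 1187×734×49 slab sits at z = 726 on four 42 mm square posts — a table. The top surface is at 726 + 49 = 775 mm.


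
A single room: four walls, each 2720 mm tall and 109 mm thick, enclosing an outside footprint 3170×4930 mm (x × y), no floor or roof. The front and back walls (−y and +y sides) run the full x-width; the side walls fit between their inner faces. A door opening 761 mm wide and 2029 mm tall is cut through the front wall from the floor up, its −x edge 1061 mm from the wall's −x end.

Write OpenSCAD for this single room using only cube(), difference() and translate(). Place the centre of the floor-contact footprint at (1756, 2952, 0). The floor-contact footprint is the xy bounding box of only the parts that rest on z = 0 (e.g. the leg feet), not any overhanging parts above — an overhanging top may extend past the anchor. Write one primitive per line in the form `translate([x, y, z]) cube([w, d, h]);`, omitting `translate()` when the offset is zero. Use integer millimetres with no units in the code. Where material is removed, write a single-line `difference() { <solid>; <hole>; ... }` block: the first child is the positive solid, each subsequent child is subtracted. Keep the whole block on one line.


difference() { translate([171, 487, 0]) cube([3170, 109, 2720]); translate([1232, 487, 0]) cube([761, 109, 2029]); }
translate([171, 5308, 0]) cube([3170, 109, 2720]);
translate([171, 596, 0]) cube([109, 4712, 2720]);
translate([3232, 596, 0]) cube([109, 4712, 2720]);


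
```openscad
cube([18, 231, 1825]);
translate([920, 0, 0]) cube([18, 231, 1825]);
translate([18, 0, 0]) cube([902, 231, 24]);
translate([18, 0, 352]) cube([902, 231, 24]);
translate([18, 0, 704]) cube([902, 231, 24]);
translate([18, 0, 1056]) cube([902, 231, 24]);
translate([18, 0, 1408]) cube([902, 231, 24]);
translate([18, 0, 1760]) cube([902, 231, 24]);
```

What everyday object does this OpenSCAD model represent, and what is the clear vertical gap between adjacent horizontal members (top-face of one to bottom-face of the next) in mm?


A bookshelf. The clear shelf gap is 328 mm.

Two tall side panels with 6 horizontal boards between them — a bookshelf. The first two shelf undersides are at z = 0 and z = 352; with shelf thickness 24, the clear gap is 352 − 0 − 24 = 328 mm.


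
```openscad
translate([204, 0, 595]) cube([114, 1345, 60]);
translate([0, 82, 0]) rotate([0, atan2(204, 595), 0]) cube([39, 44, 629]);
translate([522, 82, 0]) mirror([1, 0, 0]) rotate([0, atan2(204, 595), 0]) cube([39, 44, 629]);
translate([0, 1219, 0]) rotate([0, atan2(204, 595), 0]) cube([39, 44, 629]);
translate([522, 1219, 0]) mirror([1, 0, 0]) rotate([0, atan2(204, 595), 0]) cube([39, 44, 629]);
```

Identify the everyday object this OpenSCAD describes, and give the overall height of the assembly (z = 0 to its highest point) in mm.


A sawhorse. The overall height is 655 mm.

A beam across two mirrored pairs of raked legs — a sawhorse. The beam's underside is at z = 595 (matching the legs' vertical rise in atan2(204, 595)) and the beam is 60 mm tall, so its top is at 595 + 60 = 655 mm. The raked legs top out at the beam's underside, so that is the highest point.


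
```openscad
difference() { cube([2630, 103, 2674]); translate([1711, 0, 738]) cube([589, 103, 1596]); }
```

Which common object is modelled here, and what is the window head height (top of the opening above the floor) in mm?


A wall with a window opening. The window head height is 2334 mm.

A wall with a rectangular opening subtracted — a window. Sill at z = 738, opening 1596 mm tall, so the head is at 738 + 1596 = 2334 mm.


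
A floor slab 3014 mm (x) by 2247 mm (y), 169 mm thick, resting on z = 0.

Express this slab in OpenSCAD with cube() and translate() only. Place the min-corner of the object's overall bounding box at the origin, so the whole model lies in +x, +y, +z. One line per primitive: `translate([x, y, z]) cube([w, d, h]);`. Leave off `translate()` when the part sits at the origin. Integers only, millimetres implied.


cube([3014, 2247, 169]);


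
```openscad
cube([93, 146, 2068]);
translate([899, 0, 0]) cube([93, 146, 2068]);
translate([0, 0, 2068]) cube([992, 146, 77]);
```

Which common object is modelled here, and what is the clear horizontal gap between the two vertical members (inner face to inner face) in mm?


A door frame. The clear opening width is 806 mm.

Two 2068 mm tall posts with a header on top — a door frame. The left jamb is 93 mm wide at x = 0; the right jamb starts at x = 899. The clear opening is 899 − 93 = 806 mm.


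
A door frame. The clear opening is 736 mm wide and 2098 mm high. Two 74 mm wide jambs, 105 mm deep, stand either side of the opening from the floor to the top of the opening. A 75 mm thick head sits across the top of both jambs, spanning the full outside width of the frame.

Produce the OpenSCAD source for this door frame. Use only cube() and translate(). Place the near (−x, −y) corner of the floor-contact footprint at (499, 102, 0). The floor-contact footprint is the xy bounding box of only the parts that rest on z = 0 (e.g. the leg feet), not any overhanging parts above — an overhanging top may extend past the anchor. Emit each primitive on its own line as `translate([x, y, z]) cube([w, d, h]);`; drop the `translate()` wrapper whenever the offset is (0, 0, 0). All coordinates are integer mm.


translate([499, 102, 0]) cube([74, 105, 2098]);
translate([1309, 102, 0]) cube([74, 105, 2098]);
translate([499, 102, 2098]) cube([884, 105, 75]);


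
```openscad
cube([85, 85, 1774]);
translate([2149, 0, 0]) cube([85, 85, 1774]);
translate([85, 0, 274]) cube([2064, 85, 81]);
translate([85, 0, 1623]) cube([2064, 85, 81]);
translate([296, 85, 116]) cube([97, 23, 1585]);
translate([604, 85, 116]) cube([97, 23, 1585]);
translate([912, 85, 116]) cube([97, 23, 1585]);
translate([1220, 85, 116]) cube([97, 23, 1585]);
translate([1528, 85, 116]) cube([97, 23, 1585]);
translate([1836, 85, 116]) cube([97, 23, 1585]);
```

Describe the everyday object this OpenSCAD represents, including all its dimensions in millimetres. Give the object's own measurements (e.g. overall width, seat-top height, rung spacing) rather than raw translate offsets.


A fence section. Two 85×85 mm posts, 1774 mm tall, stand on the floor with a clear span of 2064 mm between their inner faces. Two horizontal rails of 85×81 mm section span the gap between the posts with their undersides at z = 274 mm and z = 1623 mm, flush with the posts' −y face. 6 pickets, each 97 mm wide, 23 mm thick and 1585 mm tall, are fixed to the +y face of the rails with their bottoms at z = 116 mm, spaced across the span with a 211 mm gap after the −x post and between neighbouring pickets, with 216 mm left before the +x post.


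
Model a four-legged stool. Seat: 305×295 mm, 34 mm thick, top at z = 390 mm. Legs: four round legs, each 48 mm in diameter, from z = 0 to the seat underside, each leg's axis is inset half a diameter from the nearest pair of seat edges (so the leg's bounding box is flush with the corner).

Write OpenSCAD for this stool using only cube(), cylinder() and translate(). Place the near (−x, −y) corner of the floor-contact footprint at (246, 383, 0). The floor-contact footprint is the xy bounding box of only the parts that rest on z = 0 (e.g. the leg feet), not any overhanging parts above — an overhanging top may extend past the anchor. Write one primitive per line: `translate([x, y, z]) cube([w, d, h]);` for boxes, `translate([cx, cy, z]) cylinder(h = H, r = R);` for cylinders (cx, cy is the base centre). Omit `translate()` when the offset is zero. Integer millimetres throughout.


// leg_h = 390 - 34 = 356
translate([246, 383, 356]) cube([305, 295, 34]);
translate([270, 407, 0]) cylinder(h = 356, r = 24);
translate([527, 407, 0]) cylinder(h = 356, r = 24);
translate([270, 654, 0]) cylinder(h = 356, r = 24);
translate([527, 654, 0]) cylinder(h = 356, r = 24);


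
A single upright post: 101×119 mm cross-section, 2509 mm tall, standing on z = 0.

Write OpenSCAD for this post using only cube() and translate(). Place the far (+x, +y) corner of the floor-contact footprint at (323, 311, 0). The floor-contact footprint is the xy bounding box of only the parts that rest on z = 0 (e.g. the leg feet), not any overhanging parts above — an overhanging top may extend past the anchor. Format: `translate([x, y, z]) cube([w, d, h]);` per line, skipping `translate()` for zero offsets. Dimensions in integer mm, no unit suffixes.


translate([222, 192, 0]) cube([101, 119, 2509]);


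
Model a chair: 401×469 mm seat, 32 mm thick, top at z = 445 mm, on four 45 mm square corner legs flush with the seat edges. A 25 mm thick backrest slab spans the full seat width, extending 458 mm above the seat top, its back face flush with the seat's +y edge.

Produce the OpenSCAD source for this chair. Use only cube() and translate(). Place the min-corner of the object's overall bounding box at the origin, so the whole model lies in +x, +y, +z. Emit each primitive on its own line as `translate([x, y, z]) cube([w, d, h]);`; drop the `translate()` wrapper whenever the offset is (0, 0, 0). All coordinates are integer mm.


translate([0, 0, 413]) cube([401, 469, 32]);
cube([45, 45, 413]);
translate([356, 0, 0]) cube([45, 45, 413]);
translate([0, 424, 0]) cube([45, 45, 413]);
translate([356, 424, 0]) cube([45, 45, 413]);
translate([0, 444, 445]) cube([401, 25, 458]);


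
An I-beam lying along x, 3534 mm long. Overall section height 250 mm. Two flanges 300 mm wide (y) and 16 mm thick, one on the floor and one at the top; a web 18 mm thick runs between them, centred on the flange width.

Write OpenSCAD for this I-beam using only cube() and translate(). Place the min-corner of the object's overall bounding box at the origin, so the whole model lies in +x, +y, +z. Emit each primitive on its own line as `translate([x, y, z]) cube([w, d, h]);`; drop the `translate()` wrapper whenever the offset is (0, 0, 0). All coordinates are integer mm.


cube([3534, 300, 16]);
translate([0, 141, 16]) cube([3534, 18, 218]);
translate([0, 0, 234]) cube([3534, 300, 16]);


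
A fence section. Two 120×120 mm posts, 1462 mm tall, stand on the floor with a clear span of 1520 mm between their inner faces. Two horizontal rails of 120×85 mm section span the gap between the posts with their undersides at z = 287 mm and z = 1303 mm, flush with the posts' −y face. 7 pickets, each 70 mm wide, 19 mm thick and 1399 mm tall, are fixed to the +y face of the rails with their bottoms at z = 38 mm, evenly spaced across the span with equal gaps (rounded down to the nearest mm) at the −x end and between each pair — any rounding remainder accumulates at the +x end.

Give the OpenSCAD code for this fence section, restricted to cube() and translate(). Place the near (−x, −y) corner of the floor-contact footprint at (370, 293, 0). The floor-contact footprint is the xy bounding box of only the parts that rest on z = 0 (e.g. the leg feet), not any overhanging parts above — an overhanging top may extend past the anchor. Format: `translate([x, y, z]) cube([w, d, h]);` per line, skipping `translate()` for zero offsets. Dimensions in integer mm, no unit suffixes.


translate([370, 293, 0]) cube([120, 120, 1462]);
translate([2010, 293, 0]) cube([120, 120, 1462]);
translate([490, 293, 287]) cube([1520, 120, 85]);
translate([490, 293, 1303]) cube([1520, 120, 85]);
translate([618, 413, 38]) cube([70, 19, 1399]);
translate([816, 413, 38]) cube([70, 19, 1399]);
translate([1014, 413, 38]) cube([70, 19, 1399]);
translate([1212, 413, 38]) cube([70, 19, 1399]);
translate([1410, 413, 38]) cube([70, 19, 1399]);
translate([1608, 413, 38]) cube([70, 19, 1399]);
translate([1806, 413, 38]) cube([70, 19, 1399]);


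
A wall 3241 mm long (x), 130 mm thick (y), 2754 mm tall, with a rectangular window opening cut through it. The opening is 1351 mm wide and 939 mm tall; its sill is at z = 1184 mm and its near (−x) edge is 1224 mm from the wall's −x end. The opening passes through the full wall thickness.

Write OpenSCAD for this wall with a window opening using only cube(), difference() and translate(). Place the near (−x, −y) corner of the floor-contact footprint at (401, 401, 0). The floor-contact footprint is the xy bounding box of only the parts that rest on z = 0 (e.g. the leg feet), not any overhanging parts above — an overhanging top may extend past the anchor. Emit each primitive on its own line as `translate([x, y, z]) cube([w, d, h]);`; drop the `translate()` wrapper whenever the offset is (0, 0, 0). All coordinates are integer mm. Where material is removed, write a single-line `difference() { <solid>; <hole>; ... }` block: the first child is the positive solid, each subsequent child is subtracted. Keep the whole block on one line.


difference() { translate([401, 401, 0]) cube([3241, 130, 2754]); translate([1625, 401, 1184]) cube([1351, 130, 939]); }


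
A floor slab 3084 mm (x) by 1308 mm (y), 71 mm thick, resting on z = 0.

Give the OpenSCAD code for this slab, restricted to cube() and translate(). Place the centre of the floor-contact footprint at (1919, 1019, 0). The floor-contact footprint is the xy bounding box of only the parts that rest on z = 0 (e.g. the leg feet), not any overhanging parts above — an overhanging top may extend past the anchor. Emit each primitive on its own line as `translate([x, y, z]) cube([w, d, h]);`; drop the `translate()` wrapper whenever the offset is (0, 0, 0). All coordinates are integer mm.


translate([377, 365, 0]) cube([3084, 1308, 71]);


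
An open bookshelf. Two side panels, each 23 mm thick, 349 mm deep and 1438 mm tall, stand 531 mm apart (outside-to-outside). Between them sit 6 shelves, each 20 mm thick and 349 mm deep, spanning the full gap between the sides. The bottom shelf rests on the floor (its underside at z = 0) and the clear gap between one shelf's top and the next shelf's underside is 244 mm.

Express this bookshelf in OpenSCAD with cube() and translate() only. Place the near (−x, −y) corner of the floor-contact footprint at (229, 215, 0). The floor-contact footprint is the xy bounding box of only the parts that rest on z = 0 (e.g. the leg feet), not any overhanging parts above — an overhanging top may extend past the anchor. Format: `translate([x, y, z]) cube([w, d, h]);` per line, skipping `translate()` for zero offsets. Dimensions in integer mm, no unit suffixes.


translate([229, 215, 0]) cube([23, 349, 1438]);
translate([737, 215, 0]) cube([23, 349, 1438]);
translate([252, 215, 0]) cube([485, 349, 20]);
translate([252, 215, 264]) cube([485, 349, 20]);
translate([252, 215, 528]) cube([485, 349, 20]);
translate([252, 215, 792]) cube([485, 349, 20]);
translate([252, 215, 1056]) cube([485, 349, 20]);
translate([252, 215, 1320]) cube([485, 349, 20]);


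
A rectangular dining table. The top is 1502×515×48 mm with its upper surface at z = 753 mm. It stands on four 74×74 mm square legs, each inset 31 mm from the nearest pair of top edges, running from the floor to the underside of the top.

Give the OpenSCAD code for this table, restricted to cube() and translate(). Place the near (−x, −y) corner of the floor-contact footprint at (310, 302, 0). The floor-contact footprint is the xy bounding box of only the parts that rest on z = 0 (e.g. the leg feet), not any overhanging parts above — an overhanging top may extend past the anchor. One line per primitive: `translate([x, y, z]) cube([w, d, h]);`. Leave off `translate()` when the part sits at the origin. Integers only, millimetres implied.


translate([279, 271, 705]) cube([1502, 515, 48]);
translate([310, 302, 0]) cube([74, 74, 705]);
translate([1676, 302, 0]) cube([74, 74, 705]);
translate([310, 681, 0]) cube([74, 74, 705]);
translate([1676, 681, 0]) cube([74, 74, 705]);


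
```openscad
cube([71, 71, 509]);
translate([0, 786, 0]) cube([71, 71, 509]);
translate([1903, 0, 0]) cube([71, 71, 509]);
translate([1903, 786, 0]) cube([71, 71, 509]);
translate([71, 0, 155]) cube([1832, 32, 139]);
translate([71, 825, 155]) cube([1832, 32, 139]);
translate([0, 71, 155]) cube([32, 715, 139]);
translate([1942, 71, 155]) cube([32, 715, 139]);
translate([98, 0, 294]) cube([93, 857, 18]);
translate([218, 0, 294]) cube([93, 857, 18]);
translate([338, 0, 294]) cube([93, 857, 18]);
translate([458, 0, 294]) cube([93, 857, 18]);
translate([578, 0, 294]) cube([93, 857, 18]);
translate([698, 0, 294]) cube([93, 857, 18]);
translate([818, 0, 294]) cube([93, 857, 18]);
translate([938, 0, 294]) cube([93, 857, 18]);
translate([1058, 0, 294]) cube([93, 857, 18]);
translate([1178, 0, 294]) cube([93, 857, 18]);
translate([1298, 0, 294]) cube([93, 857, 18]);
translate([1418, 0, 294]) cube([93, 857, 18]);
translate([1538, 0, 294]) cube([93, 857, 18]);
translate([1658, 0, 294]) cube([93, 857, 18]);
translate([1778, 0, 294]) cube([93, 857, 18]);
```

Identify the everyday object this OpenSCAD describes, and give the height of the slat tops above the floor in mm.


A bed frame. The slat-top height is 312 mm.

Four posts, four rails, and a row of slats — a bed frame. Slats sit on the rails at z = 155 + 139 = 294; with slat thickness 18, the top is 312 mm.


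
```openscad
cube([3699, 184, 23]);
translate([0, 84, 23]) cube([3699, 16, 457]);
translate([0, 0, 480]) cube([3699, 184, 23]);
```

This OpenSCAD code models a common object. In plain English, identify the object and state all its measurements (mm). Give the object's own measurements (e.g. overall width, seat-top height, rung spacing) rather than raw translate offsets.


An I-beam lying along x, 3699 mm long. Overall section height 503 mm. Two flanges 184 mm wide (y) and 23 mm thick, one on the floor and one at the top; a web 16 mm thick runs between them, centred on the flange width.


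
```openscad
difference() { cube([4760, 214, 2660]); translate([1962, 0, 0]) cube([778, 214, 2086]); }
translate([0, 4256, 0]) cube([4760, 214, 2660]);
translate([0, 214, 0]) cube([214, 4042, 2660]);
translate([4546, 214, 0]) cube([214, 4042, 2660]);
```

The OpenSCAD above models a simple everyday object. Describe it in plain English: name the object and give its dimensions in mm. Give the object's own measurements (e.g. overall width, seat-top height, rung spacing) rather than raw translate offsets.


A single room: four walls, each 2660 mm tall and 214 mm thick, enclosing an outside footprint 4760×4470 mm (x × y), no floor or roof. The front and back walls (−y and +y sides) run the full x-width; the side walls fit between their inner faces. A door opening 778 mm wide and 2086 mm tall is cut through the front wall from the floor up, its −x edge 1962 mm from the wall's −x end.


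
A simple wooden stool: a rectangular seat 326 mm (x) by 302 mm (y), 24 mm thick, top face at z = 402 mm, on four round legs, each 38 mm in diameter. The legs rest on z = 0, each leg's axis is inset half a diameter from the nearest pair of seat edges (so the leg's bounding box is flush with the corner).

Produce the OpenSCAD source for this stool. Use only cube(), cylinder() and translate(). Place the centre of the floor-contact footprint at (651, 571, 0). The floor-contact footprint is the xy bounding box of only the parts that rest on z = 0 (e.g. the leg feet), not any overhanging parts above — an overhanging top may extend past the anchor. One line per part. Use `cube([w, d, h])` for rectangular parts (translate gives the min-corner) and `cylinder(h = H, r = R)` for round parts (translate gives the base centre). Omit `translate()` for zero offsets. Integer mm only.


// leg_h = 402 - 24 = 378
translate([488, 420, 378]) cube([326, 302, 24]);
translate([507, 439, 0]) cylinder(h = 378, r = 19);
translate([795, 439, 0]) cylinder(h = 378, r = 19);
translate([507, 703, 0]) cylinder(h = 378, r = 19);
translate([795, 703, 0]) cylinder(h = 378, r = 19);


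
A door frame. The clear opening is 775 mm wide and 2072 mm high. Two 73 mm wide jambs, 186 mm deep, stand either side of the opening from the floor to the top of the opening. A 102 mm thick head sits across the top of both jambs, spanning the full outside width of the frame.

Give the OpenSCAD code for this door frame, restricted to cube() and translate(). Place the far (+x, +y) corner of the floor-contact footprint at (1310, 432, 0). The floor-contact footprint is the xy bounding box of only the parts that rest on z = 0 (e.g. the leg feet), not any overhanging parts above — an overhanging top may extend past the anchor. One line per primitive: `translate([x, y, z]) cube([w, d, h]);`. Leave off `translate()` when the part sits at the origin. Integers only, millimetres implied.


translate([389, 246, 0]) cube([73, 186, 2072]);
translate([1237, 246, 0]) cube([73, 186, 2072]);
translate([389, 246, 2072]) cube([921, 186, 102]);


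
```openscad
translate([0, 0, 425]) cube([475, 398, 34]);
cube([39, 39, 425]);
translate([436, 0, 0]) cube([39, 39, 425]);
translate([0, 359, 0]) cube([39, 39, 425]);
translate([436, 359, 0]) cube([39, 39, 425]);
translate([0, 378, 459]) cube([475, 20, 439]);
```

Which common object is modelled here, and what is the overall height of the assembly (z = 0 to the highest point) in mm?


A chair. The overall height is 898 mm.

A slab on four corner posts with a tall panel at the back — a chair. The seat slab sits at z = 425 with thickness 34, and the 439 mm backrest starts at the seat top, so the overall height is 425 + 34 + 439 = 898 mm.


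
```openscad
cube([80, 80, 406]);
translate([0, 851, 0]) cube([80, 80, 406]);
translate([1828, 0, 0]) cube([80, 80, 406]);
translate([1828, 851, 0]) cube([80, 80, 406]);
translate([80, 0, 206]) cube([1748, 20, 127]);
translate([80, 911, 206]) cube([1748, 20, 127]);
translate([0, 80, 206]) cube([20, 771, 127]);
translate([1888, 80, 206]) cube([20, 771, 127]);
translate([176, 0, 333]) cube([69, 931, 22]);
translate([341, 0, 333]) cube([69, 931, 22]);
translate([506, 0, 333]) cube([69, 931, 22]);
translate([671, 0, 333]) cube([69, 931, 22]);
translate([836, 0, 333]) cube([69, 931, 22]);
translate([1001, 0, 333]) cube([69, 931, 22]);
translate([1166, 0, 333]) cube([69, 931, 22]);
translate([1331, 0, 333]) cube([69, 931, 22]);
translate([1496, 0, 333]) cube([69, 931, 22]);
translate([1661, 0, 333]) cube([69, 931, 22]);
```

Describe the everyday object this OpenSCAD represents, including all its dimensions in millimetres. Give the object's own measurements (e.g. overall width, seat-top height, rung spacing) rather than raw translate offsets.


A bed frame 1908 mm long (x) by 931 mm wide (y). Four 80×80 mm corner posts, 406 mm tall, at the corners of the footprint. Four rails of 20 mm thickness and 127 mm height run between adjacent posts with their undersides at z = 206 mm, their outer faces flush with the outside of the frame (the two x-running rails run between the posts' inner faces; the two y-running rails run between the posts' inner faces). 10 slats, each 69 mm wide (x) and 22 mm thick, lie across the top of the two x-running rails, running the full 931 mm width of the frame in y; along x they sit between the end posts with a 96 mm gap after the −x posts and between neighbouring slats, leaving 98 mm before the +x posts.


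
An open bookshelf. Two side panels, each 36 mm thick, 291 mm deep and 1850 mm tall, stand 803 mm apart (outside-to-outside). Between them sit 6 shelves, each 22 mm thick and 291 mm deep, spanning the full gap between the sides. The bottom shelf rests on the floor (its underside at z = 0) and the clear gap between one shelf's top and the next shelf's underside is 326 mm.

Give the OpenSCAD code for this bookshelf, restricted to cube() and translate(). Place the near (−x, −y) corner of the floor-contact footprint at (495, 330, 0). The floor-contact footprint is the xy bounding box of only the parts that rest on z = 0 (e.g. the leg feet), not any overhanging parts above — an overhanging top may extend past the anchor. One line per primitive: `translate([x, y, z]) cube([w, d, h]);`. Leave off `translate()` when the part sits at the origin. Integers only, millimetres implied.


translate([495, 330, 0]) cube([36, 291, 1850]);
translate([1262, 330, 0]) cube([36, 291, 1850]);
translate([531, 330, 0]) cube([731, 291, 22]);
translate([531, 330, 348]) cube([731, 291, 22]);
translate([531, 330, 696]) cube([731, 291, 22]);
translate([531, 330, 1044]) cube([731, 291, 22]);
translate([531, 330, 1392]) cube([731, 291, 22]);
translate([531, 330, 1740]) cube([731, 291, 22]);
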